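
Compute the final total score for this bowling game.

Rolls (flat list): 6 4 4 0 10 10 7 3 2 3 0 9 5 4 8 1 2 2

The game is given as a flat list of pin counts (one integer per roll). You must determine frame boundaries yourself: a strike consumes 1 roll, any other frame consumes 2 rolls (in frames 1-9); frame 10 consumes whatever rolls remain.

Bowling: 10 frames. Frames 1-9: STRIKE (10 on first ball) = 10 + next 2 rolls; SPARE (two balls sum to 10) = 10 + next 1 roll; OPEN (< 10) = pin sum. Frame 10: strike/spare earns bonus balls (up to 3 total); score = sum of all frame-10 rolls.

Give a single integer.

Frame 1: SPARE (6+4=10). 10 + next roll (4) = 14. Cumulative: 14
Frame 2: OPEN (4+0=4). Cumulative: 18
Frame 3: STRIKE. 10 + next two rolls (10+7) = 27. Cumulative: 45
Frame 4: STRIKE. 10 + next two rolls (7+3) = 20. Cumulative: 65
Frame 5: SPARE (7+3=10). 10 + next roll (2) = 12. Cumulative: 77
Frame 6: OPEN (2+3=5). Cumulative: 82
Frame 7: OPEN (0+9=9). Cumulative: 91
Frame 8: OPEN (5+4=9). Cumulative: 100
Frame 9: OPEN (8+1=9). Cumulative: 109
Frame 10: OPEN. Sum of all frame-10 rolls (2+2) = 4. Cumulative: 113

Answer: 113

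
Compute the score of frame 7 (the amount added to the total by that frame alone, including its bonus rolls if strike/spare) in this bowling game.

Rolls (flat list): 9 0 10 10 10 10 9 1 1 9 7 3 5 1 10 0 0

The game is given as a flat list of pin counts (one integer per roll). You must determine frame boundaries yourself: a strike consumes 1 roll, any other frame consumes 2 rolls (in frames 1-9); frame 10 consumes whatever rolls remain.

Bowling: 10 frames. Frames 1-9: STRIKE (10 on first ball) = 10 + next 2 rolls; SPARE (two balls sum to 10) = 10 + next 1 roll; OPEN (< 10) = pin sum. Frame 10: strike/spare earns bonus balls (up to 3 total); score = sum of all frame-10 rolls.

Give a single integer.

Frame 1: OPEN (9+0=9). Cumulative: 9
Frame 2: STRIKE. 10 + next two rolls (10+10) = 30. Cumulative: 39
Frame 3: STRIKE. 10 + next two rolls (10+10) = 30. Cumulative: 69
Frame 4: STRIKE. 10 + next two rolls (10+9) = 29. Cumulative: 98
Frame 5: STRIKE. 10 + next two rolls (9+1) = 20. Cumulative: 118
Frame 6: SPARE (9+1=10). 10 + next roll (1) = 11. Cumulative: 129
Frame 7: SPARE (1+9=10). 10 + next roll (7) = 17. Cumulative: 146
Frame 8: SPARE (7+3=10). 10 + next roll (5) = 15. Cumulative: 161
Frame 9: OPEN (5+1=6). Cumulative: 167

Answer: 17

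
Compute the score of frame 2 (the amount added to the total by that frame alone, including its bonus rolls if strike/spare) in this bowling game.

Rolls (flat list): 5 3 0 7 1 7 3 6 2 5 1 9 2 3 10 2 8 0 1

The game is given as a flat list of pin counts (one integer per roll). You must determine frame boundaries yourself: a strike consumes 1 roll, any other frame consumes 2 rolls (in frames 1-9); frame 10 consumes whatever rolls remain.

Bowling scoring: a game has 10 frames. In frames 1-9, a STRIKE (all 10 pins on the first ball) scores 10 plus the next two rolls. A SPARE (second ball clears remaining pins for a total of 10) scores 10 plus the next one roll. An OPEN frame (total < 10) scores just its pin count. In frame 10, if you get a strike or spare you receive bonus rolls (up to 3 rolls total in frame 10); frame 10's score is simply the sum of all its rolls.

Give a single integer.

Frame 1: OPEN (5+3=8). Cumulative: 8
Frame 2: OPEN (0+7=7). Cumulative: 15
Frame 3: OPEN (1+7=8). Cumulative: 23
Frame 4: OPEN (3+6=9). Cumulative: 32

Answer: 7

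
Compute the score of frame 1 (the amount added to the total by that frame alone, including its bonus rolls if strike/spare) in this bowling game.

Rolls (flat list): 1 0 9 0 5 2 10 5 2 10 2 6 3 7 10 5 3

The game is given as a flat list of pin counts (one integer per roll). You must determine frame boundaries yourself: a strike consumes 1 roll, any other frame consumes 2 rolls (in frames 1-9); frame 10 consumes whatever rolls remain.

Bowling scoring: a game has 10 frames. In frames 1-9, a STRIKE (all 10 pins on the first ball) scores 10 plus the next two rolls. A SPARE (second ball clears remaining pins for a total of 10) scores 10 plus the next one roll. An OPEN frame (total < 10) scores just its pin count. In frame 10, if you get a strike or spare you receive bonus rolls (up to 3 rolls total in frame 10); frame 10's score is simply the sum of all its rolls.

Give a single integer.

Frame 1: OPEN (1+0=1). Cumulative: 1
Frame 2: OPEN (9+0=9). Cumulative: 10
Frame 3: OPEN (5+2=7). Cumulative: 17

Answer: 1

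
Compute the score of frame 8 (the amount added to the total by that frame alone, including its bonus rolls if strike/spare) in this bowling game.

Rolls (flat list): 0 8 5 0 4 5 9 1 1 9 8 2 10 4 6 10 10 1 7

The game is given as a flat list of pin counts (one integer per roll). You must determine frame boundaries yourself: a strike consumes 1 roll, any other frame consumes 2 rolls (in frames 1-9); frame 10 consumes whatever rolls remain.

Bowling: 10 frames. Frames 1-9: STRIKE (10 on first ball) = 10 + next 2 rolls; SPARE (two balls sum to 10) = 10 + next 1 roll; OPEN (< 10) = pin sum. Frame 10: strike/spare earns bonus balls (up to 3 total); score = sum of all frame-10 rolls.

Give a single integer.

Frame 1: OPEN (0+8=8). Cumulative: 8
Frame 2: OPEN (5+0=5). Cumulative: 13
Frame 3: OPEN (4+5=9). Cumulative: 22
Frame 4: SPARE (9+1=10). 10 + next roll (1) = 11. Cumulative: 33
Frame 5: SPARE (1+9=10). 10 + next roll (8) = 18. Cumulative: 51
Frame 6: SPARE (8+2=10). 10 + next roll (10) = 20. Cumulative: 71
Frame 7: STRIKE. 10 + next two rolls (4+6) = 20. Cumulative: 91
Frame 8: SPARE (4+6=10). 10 + next roll (10) = 20. Cumulative: 111
Frame 9: STRIKE. 10 + next two rolls (10+1) = 21. Cumulative: 132
Frame 10: STRIKE. Sum of all frame-10 rolls (10+1+7) = 18. Cumulative: 150

Answer: 20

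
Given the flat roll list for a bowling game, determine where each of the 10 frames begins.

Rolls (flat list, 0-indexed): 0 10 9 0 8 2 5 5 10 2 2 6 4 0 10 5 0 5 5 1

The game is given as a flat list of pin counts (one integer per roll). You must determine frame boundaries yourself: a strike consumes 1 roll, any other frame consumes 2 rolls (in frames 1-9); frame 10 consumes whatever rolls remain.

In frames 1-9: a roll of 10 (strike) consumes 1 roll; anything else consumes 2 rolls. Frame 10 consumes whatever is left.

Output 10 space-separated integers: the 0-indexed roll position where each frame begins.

Answer: 0 2 4 6 8 9 11 13 15 17

Derivation:
Frame 1 starts at roll index 0: rolls=0,10 (sum=10), consumes 2 rolls
Frame 2 starts at roll index 2: rolls=9,0 (sum=9), consumes 2 rolls
Frame 3 starts at roll index 4: rolls=8,2 (sum=10), consumes 2 rolls
Frame 4 starts at roll index 6: rolls=5,5 (sum=10), consumes 2 rolls
Frame 5 starts at roll index 8: roll=10 (strike), consumes 1 roll
Frame 6 starts at roll index 9: rolls=2,2 (sum=4), consumes 2 rolls
Frame 7 starts at roll index 11: rolls=6,4 (sum=10), consumes 2 rolls
Frame 8 starts at roll index 13: rolls=0,10 (sum=10), consumes 2 rolls
Frame 9 starts at roll index 15: rolls=5,0 (sum=5), consumes 2 rolls
Frame 10 starts at roll index 17: 3 remaining rolls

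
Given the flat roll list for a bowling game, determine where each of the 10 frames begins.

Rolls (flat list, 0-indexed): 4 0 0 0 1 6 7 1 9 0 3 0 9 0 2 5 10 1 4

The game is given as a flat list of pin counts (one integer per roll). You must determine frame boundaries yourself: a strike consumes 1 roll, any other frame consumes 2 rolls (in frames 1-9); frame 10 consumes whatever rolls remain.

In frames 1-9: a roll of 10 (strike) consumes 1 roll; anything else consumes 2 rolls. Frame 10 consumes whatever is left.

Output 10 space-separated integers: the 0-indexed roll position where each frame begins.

Frame 1 starts at roll index 0: rolls=4,0 (sum=4), consumes 2 rolls
Frame 2 starts at roll index 2: rolls=0,0 (sum=0), consumes 2 rolls
Frame 3 starts at roll index 4: rolls=1,6 (sum=7), consumes 2 rolls
Frame 4 starts at roll index 6: rolls=7,1 (sum=8), consumes 2 rolls
Frame 5 starts at roll index 8: rolls=9,0 (sum=9), consumes 2 rolls
Frame 6 starts at roll index 10: rolls=3,0 (sum=3), consumes 2 rolls
Frame 7 starts at roll index 12: rolls=9,0 (sum=9), consumes 2 rolls
Frame 8 starts at roll index 14: rolls=2,5 (sum=7), consumes 2 rolls
Frame 9 starts at roll index 16: roll=10 (strike), consumes 1 roll
Frame 10 starts at roll index 17: 2 remaining rolls

Answer: 0 2 4 6 8 10 12 14 16 17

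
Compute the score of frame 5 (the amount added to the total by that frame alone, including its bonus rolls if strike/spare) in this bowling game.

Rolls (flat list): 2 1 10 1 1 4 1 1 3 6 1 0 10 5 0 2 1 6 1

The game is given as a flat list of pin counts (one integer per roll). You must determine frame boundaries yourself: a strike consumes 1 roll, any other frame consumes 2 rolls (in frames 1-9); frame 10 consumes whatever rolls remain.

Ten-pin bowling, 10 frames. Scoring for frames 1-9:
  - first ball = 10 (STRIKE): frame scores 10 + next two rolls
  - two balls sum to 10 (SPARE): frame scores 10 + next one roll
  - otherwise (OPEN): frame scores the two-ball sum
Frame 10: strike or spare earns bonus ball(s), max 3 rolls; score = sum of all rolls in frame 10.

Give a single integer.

Frame 1: OPEN (2+1=3). Cumulative: 3
Frame 2: STRIKE. 10 + next two rolls (1+1) = 12. Cumulative: 15
Frame 3: OPEN (1+1=2). Cumulative: 17
Frame 4: OPEN (4+1=5). Cumulative: 22
Frame 5: OPEN (1+3=4). Cumulative: 26
Frame 6: OPEN (6+1=7). Cumulative: 33
Frame 7: SPARE (0+10=10). 10 + next roll (5) = 15. Cumulative: 48

Answer: 4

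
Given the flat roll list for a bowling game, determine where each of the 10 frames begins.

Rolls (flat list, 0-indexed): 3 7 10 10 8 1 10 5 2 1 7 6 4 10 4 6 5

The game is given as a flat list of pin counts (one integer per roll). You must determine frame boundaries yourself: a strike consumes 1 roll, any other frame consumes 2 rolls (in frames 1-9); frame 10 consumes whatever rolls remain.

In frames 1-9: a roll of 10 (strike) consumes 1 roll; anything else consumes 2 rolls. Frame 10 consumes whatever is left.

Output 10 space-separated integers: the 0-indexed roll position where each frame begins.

Frame 1 starts at roll index 0: rolls=3,7 (sum=10), consumes 2 rolls
Frame 2 starts at roll index 2: roll=10 (strike), consumes 1 roll
Frame 3 starts at roll index 3: roll=10 (strike), consumes 1 roll
Frame 4 starts at roll index 4: rolls=8,1 (sum=9), consumes 2 rolls
Frame 5 starts at roll index 6: roll=10 (strike), consumes 1 roll
Frame 6 starts at roll index 7: rolls=5,2 (sum=7), consumes 2 rolls
Frame 7 starts at roll index 9: rolls=1,7 (sum=8), consumes 2 rolls
Frame 8 starts at roll index 11: rolls=6,4 (sum=10), consumes 2 rolls
Frame 9 starts at roll index 13: roll=10 (strike), consumes 1 roll
Frame 10 starts at roll index 14: 3 remaining rolls

Answer: 0 2 3 4 6 7 9 11 13 14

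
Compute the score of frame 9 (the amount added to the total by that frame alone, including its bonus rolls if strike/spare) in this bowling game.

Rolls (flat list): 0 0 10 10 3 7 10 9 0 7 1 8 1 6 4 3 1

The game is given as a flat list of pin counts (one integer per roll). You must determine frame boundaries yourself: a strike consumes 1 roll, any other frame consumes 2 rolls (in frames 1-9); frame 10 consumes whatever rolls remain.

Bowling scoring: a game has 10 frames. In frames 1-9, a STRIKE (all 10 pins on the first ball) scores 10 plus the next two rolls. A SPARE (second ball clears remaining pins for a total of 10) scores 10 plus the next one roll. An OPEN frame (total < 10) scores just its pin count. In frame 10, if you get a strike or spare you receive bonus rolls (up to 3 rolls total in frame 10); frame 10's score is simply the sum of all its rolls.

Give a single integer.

Frame 1: OPEN (0+0=0). Cumulative: 0
Frame 2: STRIKE. 10 + next two rolls (10+3) = 23. Cumulative: 23
Frame 3: STRIKE. 10 + next two rolls (3+7) = 20. Cumulative: 43
Frame 4: SPARE (3+7=10). 10 + next roll (10) = 20. Cumulative: 63
Frame 5: STRIKE. 10 + next two rolls (9+0) = 19. Cumulative: 82
Frame 6: OPEN (9+0=9). Cumulative: 91
Frame 7: OPEN (7+1=8). Cumulative: 99
Frame 8: OPEN (8+1=9). Cumulative: 108
Frame 9: SPARE (6+4=10). 10 + next roll (3) = 13. Cumulative: 121
Frame 10: OPEN. Sum of all frame-10 rolls (3+1) = 4. Cumulative: 125

Answer: 13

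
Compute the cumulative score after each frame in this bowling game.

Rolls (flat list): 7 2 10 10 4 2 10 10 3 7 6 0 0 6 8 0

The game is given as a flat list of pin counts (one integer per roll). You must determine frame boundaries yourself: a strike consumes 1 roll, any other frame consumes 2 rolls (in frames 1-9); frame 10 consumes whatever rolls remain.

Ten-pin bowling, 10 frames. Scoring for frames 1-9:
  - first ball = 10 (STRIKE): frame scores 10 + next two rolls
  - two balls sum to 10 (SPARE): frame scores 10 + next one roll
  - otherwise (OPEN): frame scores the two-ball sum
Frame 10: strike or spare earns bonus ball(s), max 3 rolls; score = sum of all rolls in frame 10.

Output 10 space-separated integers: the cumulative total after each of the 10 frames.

Frame 1: OPEN (7+2=9). Cumulative: 9
Frame 2: STRIKE. 10 + next two rolls (10+4) = 24. Cumulative: 33
Frame 3: STRIKE. 10 + next two rolls (4+2) = 16. Cumulative: 49
Frame 4: OPEN (4+2=6). Cumulative: 55
Frame 5: STRIKE. 10 + next two rolls (10+3) = 23. Cumulative: 78
Frame 6: STRIKE. 10 + next two rolls (3+7) = 20. Cumulative: 98
Frame 7: SPARE (3+7=10). 10 + next roll (6) = 16. Cumulative: 114
Frame 8: OPEN (6+0=6). Cumulative: 120
Frame 9: OPEN (0+6=6). Cumulative: 126
Frame 10: OPEN. Sum of all frame-10 rolls (8+0) = 8. Cumulative: 134

Answer: 9 33 49 55 78 98 114 120 126 134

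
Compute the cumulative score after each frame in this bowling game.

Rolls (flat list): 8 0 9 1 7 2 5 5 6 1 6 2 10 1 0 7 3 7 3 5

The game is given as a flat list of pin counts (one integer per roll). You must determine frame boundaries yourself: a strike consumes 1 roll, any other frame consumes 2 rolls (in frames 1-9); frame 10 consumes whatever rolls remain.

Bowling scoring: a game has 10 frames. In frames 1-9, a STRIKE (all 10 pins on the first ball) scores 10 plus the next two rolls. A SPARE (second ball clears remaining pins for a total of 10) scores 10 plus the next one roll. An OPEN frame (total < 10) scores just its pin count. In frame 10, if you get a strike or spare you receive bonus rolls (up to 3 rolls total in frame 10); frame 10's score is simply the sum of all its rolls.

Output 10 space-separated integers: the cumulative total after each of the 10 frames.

Frame 1: OPEN (8+0=8). Cumulative: 8
Frame 2: SPARE (9+1=10). 10 + next roll (7) = 17. Cumulative: 25
Frame 3: OPEN (7+2=9). Cumulative: 34
Frame 4: SPARE (5+5=10). 10 + next roll (6) = 16. Cumulative: 50
Frame 5: OPEN (6+1=7). Cumulative: 57
Frame 6: OPEN (6+2=8). Cumulative: 65
Frame 7: STRIKE. 10 + next two rolls (1+0) = 11. Cumulative: 76
Frame 8: OPEN (1+0=1). Cumulative: 77
Frame 9: SPARE (7+3=10). 10 + next roll (7) = 17. Cumulative: 94
Frame 10: SPARE. Sum of all frame-10 rolls (7+3+5) = 15. Cumulative: 109

Answer: 8 25 34 50 57 65 76 77 94 109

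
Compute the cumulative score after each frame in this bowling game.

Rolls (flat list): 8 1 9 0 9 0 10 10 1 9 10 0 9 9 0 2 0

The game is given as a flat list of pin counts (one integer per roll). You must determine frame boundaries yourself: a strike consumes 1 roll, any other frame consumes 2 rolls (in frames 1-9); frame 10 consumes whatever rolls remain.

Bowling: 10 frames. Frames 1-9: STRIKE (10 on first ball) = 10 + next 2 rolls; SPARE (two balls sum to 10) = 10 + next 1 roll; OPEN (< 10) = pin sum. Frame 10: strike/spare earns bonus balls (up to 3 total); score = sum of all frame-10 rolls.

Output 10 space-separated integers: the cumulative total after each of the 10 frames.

Answer: 9 18 27 48 68 88 107 116 125 127

Derivation:
Frame 1: OPEN (8+1=9). Cumulative: 9
Frame 2: OPEN (9+0=9). Cumulative: 18
Frame 3: OPEN (9+0=9). Cumulative: 27
Frame 4: STRIKE. 10 + next two rolls (10+1) = 21. Cumulative: 48
Frame 5: STRIKE. 10 + next two rolls (1+9) = 20. Cumulative: 68
Frame 6: SPARE (1+9=10). 10 + next roll (10) = 20. Cumulative: 88
Frame 7: STRIKE. 10 + next two rolls (0+9) = 19. Cumulative: 107
Frame 8: OPEN (0+9=9). Cumulative: 116
Frame 9: OPEN (9+0=9). Cumulative: 125
Frame 10: OPEN. Sum of all frame-10 rolls (2+0) = 2. Cumulative: 127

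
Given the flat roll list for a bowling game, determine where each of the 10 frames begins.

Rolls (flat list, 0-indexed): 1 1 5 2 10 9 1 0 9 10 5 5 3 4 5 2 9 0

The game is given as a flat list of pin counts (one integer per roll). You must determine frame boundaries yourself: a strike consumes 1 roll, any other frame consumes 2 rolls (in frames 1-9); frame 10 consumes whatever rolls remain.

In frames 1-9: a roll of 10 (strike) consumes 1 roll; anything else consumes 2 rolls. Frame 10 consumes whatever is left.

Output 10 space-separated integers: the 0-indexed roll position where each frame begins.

Frame 1 starts at roll index 0: rolls=1,1 (sum=2), consumes 2 rolls
Frame 2 starts at roll index 2: rolls=5,2 (sum=7), consumes 2 rolls
Frame 3 starts at roll index 4: roll=10 (strike), consumes 1 roll
Frame 4 starts at roll index 5: rolls=9,1 (sum=10), consumes 2 rolls
Frame 5 starts at roll index 7: rolls=0,9 (sum=9), consumes 2 rolls
Frame 6 starts at roll index 9: roll=10 (strike), consumes 1 roll
Frame 7 starts at roll index 10: rolls=5,5 (sum=10), consumes 2 rolls
Frame 8 starts at roll index 12: rolls=3,4 (sum=7), consumes 2 rolls
Frame 9 starts at roll index 14: rolls=5,2 (sum=7), consumes 2 rolls
Frame 10 starts at roll index 16: 2 remaining rolls

Answer: 0 2 4 5 7 9 10 12 14 16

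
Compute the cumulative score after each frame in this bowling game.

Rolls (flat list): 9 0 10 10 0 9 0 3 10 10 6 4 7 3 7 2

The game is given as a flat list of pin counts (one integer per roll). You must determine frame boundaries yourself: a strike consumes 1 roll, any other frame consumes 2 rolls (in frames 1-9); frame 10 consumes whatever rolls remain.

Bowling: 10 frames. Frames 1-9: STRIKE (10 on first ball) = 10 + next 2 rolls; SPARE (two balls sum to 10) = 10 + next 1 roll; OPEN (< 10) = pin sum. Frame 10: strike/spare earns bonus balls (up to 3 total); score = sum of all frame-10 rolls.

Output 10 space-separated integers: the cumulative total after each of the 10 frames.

Frame 1: OPEN (9+0=9). Cumulative: 9
Frame 2: STRIKE. 10 + next two rolls (10+0) = 20. Cumulative: 29
Frame 3: STRIKE. 10 + next two rolls (0+9) = 19. Cumulative: 48
Frame 4: OPEN (0+9=9). Cumulative: 57
Frame 5: OPEN (0+3=3). Cumulative: 60
Frame 6: STRIKE. 10 + next two rolls (10+6) = 26. Cumulative: 86
Frame 7: STRIKE. 10 + next two rolls (6+4) = 20. Cumulative: 106
Frame 8: SPARE (6+4=10). 10 + next roll (7) = 17. Cumulative: 123
Frame 9: SPARE (7+3=10). 10 + next roll (7) = 17. Cumulative: 140
Frame 10: OPEN. Sum of all frame-10 rolls (7+2) = 9. Cumulative: 149

Answer: 9 29 48 57 60 86 106 123 140 149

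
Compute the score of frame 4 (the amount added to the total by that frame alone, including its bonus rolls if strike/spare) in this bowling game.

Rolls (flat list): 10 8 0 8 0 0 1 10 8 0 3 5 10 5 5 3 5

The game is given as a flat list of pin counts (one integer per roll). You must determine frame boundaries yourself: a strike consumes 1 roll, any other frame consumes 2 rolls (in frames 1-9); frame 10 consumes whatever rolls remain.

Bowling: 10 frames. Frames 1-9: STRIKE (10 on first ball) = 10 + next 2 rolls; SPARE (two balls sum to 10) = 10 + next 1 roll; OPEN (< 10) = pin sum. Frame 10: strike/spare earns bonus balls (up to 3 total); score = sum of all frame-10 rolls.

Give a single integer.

Frame 1: STRIKE. 10 + next two rolls (8+0) = 18. Cumulative: 18
Frame 2: OPEN (8+0=8). Cumulative: 26
Frame 3: OPEN (8+0=8). Cumulative: 34
Frame 4: OPEN (0+1=1). Cumulative: 35
Frame 5: STRIKE. 10 + next two rolls (8+0) = 18. Cumulative: 53
Frame 6: OPEN (8+0=8). Cumulative: 61

Answer: 1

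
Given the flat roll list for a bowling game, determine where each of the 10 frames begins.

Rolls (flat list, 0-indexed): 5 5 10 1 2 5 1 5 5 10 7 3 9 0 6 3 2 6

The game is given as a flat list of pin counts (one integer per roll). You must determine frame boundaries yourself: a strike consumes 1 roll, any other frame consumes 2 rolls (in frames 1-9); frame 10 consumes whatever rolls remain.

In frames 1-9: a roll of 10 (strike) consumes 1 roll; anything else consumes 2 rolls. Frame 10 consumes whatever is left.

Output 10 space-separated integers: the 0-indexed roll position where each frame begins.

Answer: 0 2 3 5 7 9 10 12 14 16

Derivation:
Frame 1 starts at roll index 0: rolls=5,5 (sum=10), consumes 2 rolls
Frame 2 starts at roll index 2: roll=10 (strike), consumes 1 roll
Frame 3 starts at roll index 3: rolls=1,2 (sum=3), consumes 2 rolls
Frame 4 starts at roll index 5: rolls=5,1 (sum=6), consumes 2 rolls
Frame 5 starts at roll index 7: rolls=5,5 (sum=10), consumes 2 rolls
Frame 6 starts at roll index 9: roll=10 (strike), consumes 1 roll
Frame 7 starts at roll index 10: rolls=7,3 (sum=10), consumes 2 rolls
Frame 8 starts at roll index 12: rolls=9,0 (sum=9), consumes 2 rolls
Frame 9 starts at roll index 14: rolls=6,3 (sum=9), consumes 2 rolls
Frame 10 starts at roll index 16: 2 remaining rolls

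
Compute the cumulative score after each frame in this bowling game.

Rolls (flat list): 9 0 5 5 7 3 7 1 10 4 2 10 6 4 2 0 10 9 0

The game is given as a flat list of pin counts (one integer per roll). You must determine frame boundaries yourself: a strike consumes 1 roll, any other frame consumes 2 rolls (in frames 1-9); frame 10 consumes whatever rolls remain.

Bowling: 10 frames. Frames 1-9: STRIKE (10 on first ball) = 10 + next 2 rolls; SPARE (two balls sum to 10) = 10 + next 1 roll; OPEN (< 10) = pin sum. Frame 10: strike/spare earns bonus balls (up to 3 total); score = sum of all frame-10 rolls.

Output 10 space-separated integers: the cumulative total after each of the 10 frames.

Frame 1: OPEN (9+0=9). Cumulative: 9
Frame 2: SPARE (5+5=10). 10 + next roll (7) = 17. Cumulative: 26
Frame 3: SPARE (7+3=10). 10 + next roll (7) = 17. Cumulative: 43
Frame 4: OPEN (7+1=8). Cumulative: 51
Frame 5: STRIKE. 10 + next two rolls (4+2) = 16. Cumulative: 67
Frame 6: OPEN (4+2=6). Cumulative: 73
Frame 7: STRIKE. 10 + next two rolls (6+4) = 20. Cumulative: 93
Frame 8: SPARE (6+4=10). 10 + next roll (2) = 12. Cumulative: 105
Frame 9: OPEN (2+0=2). Cumulative: 107
Frame 10: STRIKE. Sum of all frame-10 rolls (10+9+0) = 19. Cumulative: 126

Answer: 9 26 43 51 67 73 93 105 107 126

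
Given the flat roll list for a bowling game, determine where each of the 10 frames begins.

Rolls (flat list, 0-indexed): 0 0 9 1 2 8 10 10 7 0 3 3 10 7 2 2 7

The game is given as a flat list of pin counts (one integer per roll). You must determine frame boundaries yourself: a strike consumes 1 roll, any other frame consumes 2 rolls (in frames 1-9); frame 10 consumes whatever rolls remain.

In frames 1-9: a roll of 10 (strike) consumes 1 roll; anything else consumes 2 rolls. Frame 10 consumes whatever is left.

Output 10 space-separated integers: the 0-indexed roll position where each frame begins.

Answer: 0 2 4 6 7 8 10 12 13 15

Derivation:
Frame 1 starts at roll index 0: rolls=0,0 (sum=0), consumes 2 rolls
Frame 2 starts at roll index 2: rolls=9,1 (sum=10), consumes 2 rolls
Frame 3 starts at roll index 4: rolls=2,8 (sum=10), consumes 2 rolls
Frame 4 starts at roll index 6: roll=10 (strike), consumes 1 roll
Frame 5 starts at roll index 7: roll=10 (strike), consumes 1 roll
Frame 6 starts at roll index 8: rolls=7,0 (sum=7), consumes 2 rolls
Frame 7 starts at roll index 10: rolls=3,3 (sum=6), consumes 2 rolls
Frame 8 starts at roll index 12: roll=10 (strike), consumes 1 roll
Frame 9 starts at roll index 13: rolls=7,2 (sum=9), consumes 2 rolls
Frame 10 starts at roll index 15: 2 remaining rolls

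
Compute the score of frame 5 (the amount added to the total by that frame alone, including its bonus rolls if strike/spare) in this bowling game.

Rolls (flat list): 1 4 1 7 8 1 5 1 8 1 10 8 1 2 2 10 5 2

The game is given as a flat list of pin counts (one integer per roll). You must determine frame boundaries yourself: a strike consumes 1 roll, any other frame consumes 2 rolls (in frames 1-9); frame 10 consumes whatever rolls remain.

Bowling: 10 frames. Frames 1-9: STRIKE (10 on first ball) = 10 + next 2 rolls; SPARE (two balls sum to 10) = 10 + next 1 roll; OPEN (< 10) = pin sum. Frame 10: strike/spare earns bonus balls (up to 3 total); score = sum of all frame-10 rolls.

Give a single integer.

Answer: 9

Derivation:
Frame 1: OPEN (1+4=5). Cumulative: 5
Frame 2: OPEN (1+7=8). Cumulative: 13
Frame 3: OPEN (8+1=9). Cumulative: 22
Frame 4: OPEN (5+1=6). Cumulative: 28
Frame 5: OPEN (8+1=9). Cumulative: 37
Frame 6: STRIKE. 10 + next two rolls (8+1) = 19. Cumulative: 56
Frame 7: OPEN (8+1=9). Cumulative: 65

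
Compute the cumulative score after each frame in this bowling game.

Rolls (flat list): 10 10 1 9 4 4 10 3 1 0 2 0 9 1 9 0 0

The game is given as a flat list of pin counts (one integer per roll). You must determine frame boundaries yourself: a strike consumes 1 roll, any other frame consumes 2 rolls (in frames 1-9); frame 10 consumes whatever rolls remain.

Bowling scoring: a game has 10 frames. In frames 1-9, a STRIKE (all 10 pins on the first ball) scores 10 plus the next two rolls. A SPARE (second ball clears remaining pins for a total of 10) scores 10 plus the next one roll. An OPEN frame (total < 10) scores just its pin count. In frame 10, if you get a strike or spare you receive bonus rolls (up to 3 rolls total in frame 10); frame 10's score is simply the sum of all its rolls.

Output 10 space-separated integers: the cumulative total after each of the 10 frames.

Answer: 21 41 55 63 77 81 83 92 102 102

Derivation:
Frame 1: STRIKE. 10 + next two rolls (10+1) = 21. Cumulative: 21
Frame 2: STRIKE. 10 + next two rolls (1+9) = 20. Cumulative: 41
Frame 3: SPARE (1+9=10). 10 + next roll (4) = 14. Cumulative: 55
Frame 4: OPEN (4+4=8). Cumulative: 63
Frame 5: STRIKE. 10 + next two rolls (3+1) = 14. Cumulative: 77
Frame 6: OPEN (3+1=4). Cumulative: 81
Frame 7: OPEN (0+2=2). Cumulative: 83
Frame 8: OPEN (0+9=9). Cumulative: 92
Frame 9: SPARE (1+9=10). 10 + next roll (0) = 10. Cumulative: 102
Frame 10: OPEN. Sum of all frame-10 rolls (0+0) = 0. Cumulative: 102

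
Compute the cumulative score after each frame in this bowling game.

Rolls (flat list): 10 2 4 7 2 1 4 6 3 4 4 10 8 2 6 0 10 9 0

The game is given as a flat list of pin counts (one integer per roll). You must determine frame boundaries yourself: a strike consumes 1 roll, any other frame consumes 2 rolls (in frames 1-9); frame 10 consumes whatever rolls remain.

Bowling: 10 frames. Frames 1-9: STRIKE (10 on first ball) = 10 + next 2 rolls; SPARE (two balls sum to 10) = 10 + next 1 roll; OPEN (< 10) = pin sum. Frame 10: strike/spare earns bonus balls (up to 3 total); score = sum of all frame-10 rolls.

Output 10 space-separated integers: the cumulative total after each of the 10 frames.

Frame 1: STRIKE. 10 + next two rolls (2+4) = 16. Cumulative: 16
Frame 2: OPEN (2+4=6). Cumulative: 22
Frame 3: OPEN (7+2=9). Cumulative: 31
Frame 4: OPEN (1+4=5). Cumulative: 36
Frame 5: OPEN (6+3=9). Cumulative: 45
Frame 6: OPEN (4+4=8). Cumulative: 53
Frame 7: STRIKE. 10 + next two rolls (8+2) = 20. Cumulative: 73
Frame 8: SPARE (8+2=10). 10 + next roll (6) = 16. Cumulative: 89
Frame 9: OPEN (6+0=6). Cumulative: 95
Frame 10: STRIKE. Sum of all frame-10 rolls (10+9+0) = 19. Cumulative: 114

Answer: 16 22 31 36 45 53 73 89 95 114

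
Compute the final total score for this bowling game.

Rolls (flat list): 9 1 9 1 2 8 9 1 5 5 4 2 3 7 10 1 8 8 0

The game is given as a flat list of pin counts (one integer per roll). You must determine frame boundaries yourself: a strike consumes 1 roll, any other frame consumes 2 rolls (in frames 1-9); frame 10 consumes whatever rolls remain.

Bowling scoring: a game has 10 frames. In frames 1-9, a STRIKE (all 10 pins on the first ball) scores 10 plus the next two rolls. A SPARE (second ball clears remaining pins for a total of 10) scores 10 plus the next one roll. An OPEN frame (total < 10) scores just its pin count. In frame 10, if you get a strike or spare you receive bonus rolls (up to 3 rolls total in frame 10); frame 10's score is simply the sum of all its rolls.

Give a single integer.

Frame 1: SPARE (9+1=10). 10 + next roll (9) = 19. Cumulative: 19
Frame 2: SPARE (9+1=10). 10 + next roll (2) = 12. Cumulative: 31
Frame 3: SPARE (2+8=10). 10 + next roll (9) = 19. Cumulative: 50
Frame 4: SPARE (9+1=10). 10 + next roll (5) = 15. Cumulative: 65
Frame 5: SPARE (5+5=10). 10 + next roll (4) = 14. Cumulative: 79
Frame 6: OPEN (4+2=6). Cumulative: 85
Frame 7: SPARE (3+7=10). 10 + next roll (10) = 20. Cumulative: 105
Frame 8: STRIKE. 10 + next two rolls (1+8) = 19. Cumulative: 124
Frame 9: OPEN (1+8=9). Cumulative: 133
Frame 10: OPEN. Sum of all frame-10 rolls (8+0) = 8. Cumulative: 141

Answer: 141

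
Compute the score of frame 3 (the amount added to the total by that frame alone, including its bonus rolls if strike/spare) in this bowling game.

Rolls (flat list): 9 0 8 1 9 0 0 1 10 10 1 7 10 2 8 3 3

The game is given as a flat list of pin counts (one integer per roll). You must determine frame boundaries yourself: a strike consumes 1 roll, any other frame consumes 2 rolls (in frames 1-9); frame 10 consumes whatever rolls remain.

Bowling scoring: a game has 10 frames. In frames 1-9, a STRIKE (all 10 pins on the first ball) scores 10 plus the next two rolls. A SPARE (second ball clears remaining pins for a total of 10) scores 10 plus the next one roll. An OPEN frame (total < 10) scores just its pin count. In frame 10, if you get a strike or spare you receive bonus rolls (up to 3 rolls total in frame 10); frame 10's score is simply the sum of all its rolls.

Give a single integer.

Frame 1: OPEN (9+0=9). Cumulative: 9
Frame 2: OPEN (8+1=9). Cumulative: 18
Frame 3: OPEN (9+0=9). Cumulative: 27
Frame 4: OPEN (0+1=1). Cumulative: 28
Frame 5: STRIKE. 10 + next two rolls (10+1) = 21. Cumulative: 49

Answer: 9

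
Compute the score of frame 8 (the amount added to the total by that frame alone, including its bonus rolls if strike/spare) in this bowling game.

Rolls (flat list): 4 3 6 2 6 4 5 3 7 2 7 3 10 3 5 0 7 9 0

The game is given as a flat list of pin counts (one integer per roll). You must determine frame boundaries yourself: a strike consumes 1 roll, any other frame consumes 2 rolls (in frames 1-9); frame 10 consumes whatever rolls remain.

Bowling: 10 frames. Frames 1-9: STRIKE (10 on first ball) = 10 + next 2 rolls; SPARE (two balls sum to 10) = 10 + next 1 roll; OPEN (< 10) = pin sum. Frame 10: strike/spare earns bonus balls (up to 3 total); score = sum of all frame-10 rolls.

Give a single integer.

Answer: 8

Derivation:
Frame 1: OPEN (4+3=7). Cumulative: 7
Frame 2: OPEN (6+2=8). Cumulative: 15
Frame 3: SPARE (6+4=10). 10 + next roll (5) = 15. Cumulative: 30
Frame 4: OPEN (5+3=8). Cumulative: 38
Frame 5: OPEN (7+2=9). Cumulative: 47
Frame 6: SPARE (7+3=10). 10 + next roll (10) = 20. Cumulative: 67
Frame 7: STRIKE. 10 + next two rolls (3+5) = 18. Cumulative: 85
Frame 8: OPEN (3+5=8). Cumulative: 93
Frame 9: OPEN (0+7=7). Cumulative: 100
Frame 10: OPEN. Sum of all frame-10 rolls (9+0) = 9. Cumulative: 109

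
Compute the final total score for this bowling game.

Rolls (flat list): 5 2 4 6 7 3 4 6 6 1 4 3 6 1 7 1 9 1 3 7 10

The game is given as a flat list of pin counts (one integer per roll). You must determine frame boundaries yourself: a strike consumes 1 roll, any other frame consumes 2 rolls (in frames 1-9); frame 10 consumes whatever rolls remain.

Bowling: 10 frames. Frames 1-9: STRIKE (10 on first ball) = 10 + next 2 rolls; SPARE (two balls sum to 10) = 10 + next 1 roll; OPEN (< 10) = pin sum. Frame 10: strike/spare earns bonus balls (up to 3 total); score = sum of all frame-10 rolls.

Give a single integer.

Frame 1: OPEN (5+2=7). Cumulative: 7
Frame 2: SPARE (4+6=10). 10 + next roll (7) = 17. Cumulative: 24
Frame 3: SPARE (7+3=10). 10 + next roll (4) = 14. Cumulative: 38
Frame 4: SPARE (4+6=10). 10 + next roll (6) = 16. Cumulative: 54
Frame 5: OPEN (6+1=7). Cumulative: 61
Frame 6: OPEN (4+3=7). Cumulative: 68
Frame 7: OPEN (6+1=7). Cumulative: 75
Frame 8: OPEN (7+1=8). Cumulative: 83
Frame 9: SPARE (9+1=10). 10 + next roll (3) = 13. Cumulative: 96
Frame 10: SPARE. Sum of all frame-10 rolls (3+7+10) = 20. Cumulative: 116

Answer: 116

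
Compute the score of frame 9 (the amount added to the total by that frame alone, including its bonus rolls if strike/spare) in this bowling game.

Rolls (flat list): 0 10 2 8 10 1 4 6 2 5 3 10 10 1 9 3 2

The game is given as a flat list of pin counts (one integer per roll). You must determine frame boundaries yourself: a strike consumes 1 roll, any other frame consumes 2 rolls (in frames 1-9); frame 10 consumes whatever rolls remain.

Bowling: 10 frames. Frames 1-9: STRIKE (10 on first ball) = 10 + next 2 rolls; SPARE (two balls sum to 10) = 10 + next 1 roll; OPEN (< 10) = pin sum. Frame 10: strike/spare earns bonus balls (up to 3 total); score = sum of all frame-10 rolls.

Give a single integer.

Answer: 13

Derivation:
Frame 1: SPARE (0+10=10). 10 + next roll (2) = 12. Cumulative: 12
Frame 2: SPARE (2+8=10). 10 + next roll (10) = 20. Cumulative: 32
Frame 3: STRIKE. 10 + next two rolls (1+4) = 15. Cumulative: 47
Frame 4: OPEN (1+4=5). Cumulative: 52
Frame 5: OPEN (6+2=8). Cumulative: 60
Frame 6: OPEN (5+3=8). Cumulative: 68
Frame 7: STRIKE. 10 + next two rolls (10+1) = 21. Cumulative: 89
Frame 8: STRIKE. 10 + next two rolls (1+9) = 20. Cumulative: 109
Frame 9: SPARE (1+9=10). 10 + next roll (3) = 13. Cumulative: 122
Frame 10: OPEN. Sum of all frame-10 rolls (3+2) = 5. Cumulative: 127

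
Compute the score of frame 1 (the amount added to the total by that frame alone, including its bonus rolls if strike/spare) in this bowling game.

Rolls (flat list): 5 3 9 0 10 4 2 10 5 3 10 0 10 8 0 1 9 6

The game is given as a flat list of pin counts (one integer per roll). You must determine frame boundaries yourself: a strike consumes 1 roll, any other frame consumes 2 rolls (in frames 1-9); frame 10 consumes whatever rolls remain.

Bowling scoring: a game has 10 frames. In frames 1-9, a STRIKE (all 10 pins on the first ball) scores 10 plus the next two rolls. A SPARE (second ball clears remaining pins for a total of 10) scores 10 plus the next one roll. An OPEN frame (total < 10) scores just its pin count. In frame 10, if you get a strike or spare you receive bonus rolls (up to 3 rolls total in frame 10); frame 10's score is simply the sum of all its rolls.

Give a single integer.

Answer: 8

Derivation:
Frame 1: OPEN (5+3=8). Cumulative: 8
Frame 2: OPEN (9+0=9). Cumulative: 17
Frame 3: STRIKE. 10 + next two rolls (4+2) = 16. Cumulative: 33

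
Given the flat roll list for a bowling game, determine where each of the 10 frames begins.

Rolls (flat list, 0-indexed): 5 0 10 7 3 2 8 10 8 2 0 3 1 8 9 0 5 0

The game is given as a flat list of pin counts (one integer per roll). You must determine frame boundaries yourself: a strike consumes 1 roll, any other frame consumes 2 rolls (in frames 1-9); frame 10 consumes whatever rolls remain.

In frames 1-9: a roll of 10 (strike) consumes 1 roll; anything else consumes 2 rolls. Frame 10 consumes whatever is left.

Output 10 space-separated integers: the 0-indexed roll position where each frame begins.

Frame 1 starts at roll index 0: rolls=5,0 (sum=5), consumes 2 rolls
Frame 2 starts at roll index 2: roll=10 (strike), consumes 1 roll
Frame 3 starts at roll index 3: rolls=7,3 (sum=10), consumes 2 rolls
Frame 4 starts at roll index 5: rolls=2,8 (sum=10), consumes 2 rolls
Frame 5 starts at roll index 7: roll=10 (strike), consumes 1 roll
Frame 6 starts at roll index 8: rolls=8,2 (sum=10), consumes 2 rolls
Frame 7 starts at roll index 10: rolls=0,3 (sum=3), consumes 2 rolls
Frame 8 starts at roll index 12: rolls=1,8 (sum=9), consumes 2 rolls
Frame 9 starts at roll index 14: rolls=9,0 (sum=9), consumes 2 rolls
Frame 10 starts at roll index 16: 2 remaining rolls

Answer: 0 2 3 5 7 8 10 12 14 16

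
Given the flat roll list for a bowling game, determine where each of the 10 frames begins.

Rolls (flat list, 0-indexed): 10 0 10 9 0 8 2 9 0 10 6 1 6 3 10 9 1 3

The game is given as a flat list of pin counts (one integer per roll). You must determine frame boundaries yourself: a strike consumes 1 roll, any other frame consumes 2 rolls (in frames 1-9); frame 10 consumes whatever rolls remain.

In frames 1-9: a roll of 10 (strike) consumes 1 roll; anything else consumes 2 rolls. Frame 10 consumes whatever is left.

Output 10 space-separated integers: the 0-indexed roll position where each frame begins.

Answer: 0 1 3 5 7 9 10 12 14 15

Derivation:
Frame 1 starts at roll index 0: roll=10 (strike), consumes 1 roll
Frame 2 starts at roll index 1: rolls=0,10 (sum=10), consumes 2 rolls
Frame 3 starts at roll index 3: rolls=9,0 (sum=9), consumes 2 rolls
Frame 4 starts at roll index 5: rolls=8,2 (sum=10), consumes 2 rolls
Frame 5 starts at roll index 7: rolls=9,0 (sum=9), consumes 2 rolls
Frame 6 starts at roll index 9: roll=10 (strike), consumes 1 roll
Frame 7 starts at roll index 10: rolls=6,1 (sum=7), consumes 2 rolls
Frame 8 starts at roll index 12: rolls=6,3 (sum=9), consumes 2 rolls
Frame 9 starts at roll index 14: roll=10 (strike), consumes 1 roll
Frame 10 starts at roll index 15: 3 remaining rolls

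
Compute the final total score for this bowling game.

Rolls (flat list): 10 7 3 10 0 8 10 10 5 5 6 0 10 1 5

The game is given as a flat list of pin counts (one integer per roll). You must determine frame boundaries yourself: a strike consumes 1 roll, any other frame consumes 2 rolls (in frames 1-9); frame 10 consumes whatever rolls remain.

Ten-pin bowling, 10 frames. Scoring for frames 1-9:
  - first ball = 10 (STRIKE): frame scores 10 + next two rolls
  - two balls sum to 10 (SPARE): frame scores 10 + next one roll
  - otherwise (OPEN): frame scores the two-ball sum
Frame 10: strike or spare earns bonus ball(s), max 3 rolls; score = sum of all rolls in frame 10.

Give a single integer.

Frame 1: STRIKE. 10 + next two rolls (7+3) = 20. Cumulative: 20
Frame 2: SPARE (7+3=10). 10 + next roll (10) = 20. Cumulative: 40
Frame 3: STRIKE. 10 + next two rolls (0+8) = 18. Cumulative: 58
Frame 4: OPEN (0+8=8). Cumulative: 66
Frame 5: STRIKE. 10 + next two rolls (10+5) = 25. Cumulative: 91
Frame 6: STRIKE. 10 + next two rolls (5+5) = 20. Cumulative: 111
Frame 7: SPARE (5+5=10). 10 + next roll (6) = 16. Cumulative: 127
Frame 8: OPEN (6+0=6). Cumulative: 133
Frame 9: STRIKE. 10 + next two rolls (1+5) = 16. Cumulative: 149
Frame 10: OPEN. Sum of all frame-10 rolls (1+5) = 6. Cumulative: 155

Answer: 155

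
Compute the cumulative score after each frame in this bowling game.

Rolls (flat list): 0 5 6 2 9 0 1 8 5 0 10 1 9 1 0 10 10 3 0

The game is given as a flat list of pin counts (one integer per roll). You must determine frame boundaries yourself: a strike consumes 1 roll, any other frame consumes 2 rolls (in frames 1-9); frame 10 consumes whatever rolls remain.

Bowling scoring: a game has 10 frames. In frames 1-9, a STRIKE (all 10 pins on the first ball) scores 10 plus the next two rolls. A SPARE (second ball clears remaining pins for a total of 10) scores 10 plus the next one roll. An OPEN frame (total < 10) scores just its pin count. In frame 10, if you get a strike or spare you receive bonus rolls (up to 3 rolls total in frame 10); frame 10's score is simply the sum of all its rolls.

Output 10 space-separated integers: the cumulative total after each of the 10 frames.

Answer: 5 13 22 31 36 56 67 68 91 104

Derivation:
Frame 1: OPEN (0+5=5). Cumulative: 5
Frame 2: OPEN (6+2=8). Cumulative: 13
Frame 3: OPEN (9+0=9). Cumulative: 22
Frame 4: OPEN (1+8=9). Cumulative: 31
Frame 5: OPEN (5+0=5). Cumulative: 36
Frame 6: STRIKE. 10 + next two rolls (1+9) = 20. Cumulative: 56
Frame 7: SPARE (1+9=10). 10 + next roll (1) = 11. Cumulative: 67
Frame 8: OPEN (1+0=1). Cumulative: 68
Frame 9: STRIKE. 10 + next two rolls (10+3) = 23. Cumulative: 91
Frame 10: STRIKE. Sum of all frame-10 rolls (10+3+0) = 13. Cumulative: 104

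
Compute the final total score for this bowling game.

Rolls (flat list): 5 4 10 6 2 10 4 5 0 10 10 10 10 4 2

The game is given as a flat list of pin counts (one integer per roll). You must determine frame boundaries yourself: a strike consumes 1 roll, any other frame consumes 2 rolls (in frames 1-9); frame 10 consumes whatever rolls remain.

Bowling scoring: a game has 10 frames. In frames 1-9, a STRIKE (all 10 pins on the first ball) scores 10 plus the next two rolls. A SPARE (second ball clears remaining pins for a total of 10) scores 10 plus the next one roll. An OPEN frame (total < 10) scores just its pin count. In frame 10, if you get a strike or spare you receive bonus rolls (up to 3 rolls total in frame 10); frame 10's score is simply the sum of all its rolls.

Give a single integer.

Answer: 159

Derivation:
Frame 1: OPEN (5+4=9). Cumulative: 9
Frame 2: STRIKE. 10 + next two rolls (6+2) = 18. Cumulative: 27
Frame 3: OPEN (6+2=8). Cumulative: 35
Frame 4: STRIKE. 10 + next two rolls (4+5) = 19. Cumulative: 54
Frame 5: OPEN (4+5=9). Cumulative: 63
Frame 6: SPARE (0+10=10). 10 + next roll (10) = 20. Cumulative: 83
Frame 7: STRIKE. 10 + next two rolls (10+10) = 30. Cumulative: 113
Frame 8: STRIKE. 10 + next two rolls (10+4) = 24. Cumulative: 137
Frame 9: STRIKE. 10 + next two rolls (4+2) = 16. Cumulative: 153
Frame 10: OPEN. Sum of all frame-10 rolls (4+2) = 6. Cumulative: 159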